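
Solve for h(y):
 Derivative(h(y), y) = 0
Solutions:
 h(y) = C1


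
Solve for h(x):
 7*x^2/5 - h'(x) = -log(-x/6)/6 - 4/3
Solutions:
 h(x) = C1 + 7*x^3/15 + x*log(-x)/6 + x*(7 - log(6))/6


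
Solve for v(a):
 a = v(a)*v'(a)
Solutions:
 v(a) = -sqrt(C1 + a^2)
 v(a) = sqrt(C1 + a^2)


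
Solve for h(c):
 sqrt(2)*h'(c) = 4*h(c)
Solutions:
 h(c) = C1*exp(2*sqrt(2)*c)


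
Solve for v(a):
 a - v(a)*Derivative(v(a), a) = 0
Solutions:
 v(a) = -sqrt(C1 + a^2)
 v(a) = sqrt(C1 + a^2)


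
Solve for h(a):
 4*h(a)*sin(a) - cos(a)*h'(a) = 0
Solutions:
 h(a) = C1/cos(a)^4


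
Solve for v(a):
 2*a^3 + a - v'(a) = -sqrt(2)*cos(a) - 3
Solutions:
 v(a) = C1 + a^4/2 + a^2/2 + 3*a + sqrt(2)*sin(a)


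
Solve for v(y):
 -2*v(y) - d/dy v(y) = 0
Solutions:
 v(y) = C1*exp(-2*y)


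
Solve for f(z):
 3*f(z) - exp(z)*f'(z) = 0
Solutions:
 f(z) = C1*exp(-3*exp(-z))


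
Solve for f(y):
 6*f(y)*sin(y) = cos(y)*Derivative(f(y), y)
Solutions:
 f(y) = C1/cos(y)^6


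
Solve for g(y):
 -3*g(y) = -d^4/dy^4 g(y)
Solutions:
 g(y) = C1*exp(-3^(1/4)*y) + C2*exp(3^(1/4)*y) + C3*sin(3^(1/4)*y) + C4*cos(3^(1/4)*y)


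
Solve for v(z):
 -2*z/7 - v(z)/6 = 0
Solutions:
 v(z) = -12*z/7


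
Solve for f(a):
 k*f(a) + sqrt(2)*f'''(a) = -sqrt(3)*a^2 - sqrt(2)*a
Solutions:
 f(a) = C1*exp(2^(5/6)*a*(-k)^(1/3)/2) + C2*exp(2^(5/6)*a*(-k)^(1/3)*(-1 + sqrt(3)*I)/4) + C3*exp(-2^(5/6)*a*(-k)^(1/3)*(1 + sqrt(3)*I)/4) - sqrt(3)*a^2/k - sqrt(2)*a/k


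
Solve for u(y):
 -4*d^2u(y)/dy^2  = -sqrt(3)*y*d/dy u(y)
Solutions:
 u(y) = C1 + C2*erfi(sqrt(2)*3^(1/4)*y/4)


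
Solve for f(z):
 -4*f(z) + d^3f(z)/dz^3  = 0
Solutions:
 f(z) = C3*exp(2^(2/3)*z) + (C1*sin(2^(2/3)*sqrt(3)*z/2) + C2*cos(2^(2/3)*sqrt(3)*z/2))*exp(-2^(2/3)*z/2)


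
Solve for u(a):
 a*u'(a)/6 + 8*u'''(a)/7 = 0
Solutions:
 u(a) = C1 + Integral(C2*airyai(-6^(2/3)*7^(1/3)*a/12) + C3*airybi(-6^(2/3)*7^(1/3)*a/12), a)


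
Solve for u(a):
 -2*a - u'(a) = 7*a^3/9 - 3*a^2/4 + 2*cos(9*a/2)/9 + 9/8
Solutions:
 u(a) = C1 - 7*a^4/36 + a^3/4 - a^2 - 9*a/8 - 4*sin(9*a/2)/81


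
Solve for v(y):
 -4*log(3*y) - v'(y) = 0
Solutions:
 v(y) = C1 - 4*y*log(y) - y*log(81) + 4*y


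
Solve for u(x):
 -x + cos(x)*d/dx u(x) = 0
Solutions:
 u(x) = C1 + Integral(x/cos(x), x)


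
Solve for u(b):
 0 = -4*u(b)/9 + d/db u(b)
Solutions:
 u(b) = C1*exp(4*b/9)


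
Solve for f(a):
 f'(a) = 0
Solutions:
 f(a) = C1


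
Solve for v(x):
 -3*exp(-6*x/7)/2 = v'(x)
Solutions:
 v(x) = C1 + 7*exp(-6*x/7)/4


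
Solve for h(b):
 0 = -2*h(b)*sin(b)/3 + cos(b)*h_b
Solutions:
 h(b) = C1/cos(b)^(2/3)


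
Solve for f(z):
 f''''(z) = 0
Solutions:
 f(z) = C1 + C2*z + C3*z^2 + C4*z^3


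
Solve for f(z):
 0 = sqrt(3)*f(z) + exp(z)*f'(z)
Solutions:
 f(z) = C1*exp(sqrt(3)*exp(-z))


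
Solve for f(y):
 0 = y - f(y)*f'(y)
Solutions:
 f(y) = -sqrt(C1 + y^2)
 f(y) = sqrt(C1 + y^2)


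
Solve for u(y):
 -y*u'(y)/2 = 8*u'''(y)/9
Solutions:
 u(y) = C1 + Integral(C2*airyai(-6^(2/3)*y/4) + C3*airybi(-6^(2/3)*y/4), y)


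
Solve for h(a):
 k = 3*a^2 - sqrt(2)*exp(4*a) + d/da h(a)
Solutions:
 h(a) = C1 - a^3 + a*k + sqrt(2)*exp(4*a)/4


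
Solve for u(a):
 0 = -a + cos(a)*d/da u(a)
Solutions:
 u(a) = C1 + Integral(a/cos(a), a)


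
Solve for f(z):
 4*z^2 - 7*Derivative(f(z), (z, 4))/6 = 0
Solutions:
 f(z) = C1 + C2*z + C3*z^2 + C4*z^3 + z^6/105


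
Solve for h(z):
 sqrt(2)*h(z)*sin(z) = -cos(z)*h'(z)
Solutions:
 h(z) = C1*cos(z)^(sqrt(2))


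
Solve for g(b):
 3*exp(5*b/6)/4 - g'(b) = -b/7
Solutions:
 g(b) = C1 + b^2/14 + 9*exp(5*b/6)/10


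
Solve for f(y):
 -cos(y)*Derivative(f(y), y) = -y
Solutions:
 f(y) = C1 + Integral(y/cos(y), y)


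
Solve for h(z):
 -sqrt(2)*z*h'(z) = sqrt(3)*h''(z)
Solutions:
 h(z) = C1 + C2*erf(6^(3/4)*z/6)


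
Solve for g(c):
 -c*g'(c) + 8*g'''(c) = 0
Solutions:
 g(c) = C1 + Integral(C2*airyai(c/2) + C3*airybi(c/2), c)


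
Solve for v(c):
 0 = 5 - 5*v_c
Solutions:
 v(c) = C1 + c


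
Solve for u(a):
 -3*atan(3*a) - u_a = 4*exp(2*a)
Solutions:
 u(a) = C1 - 3*a*atan(3*a) - 2*exp(2*a) + log(9*a^2 + 1)/2


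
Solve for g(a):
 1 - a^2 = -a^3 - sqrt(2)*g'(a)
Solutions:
 g(a) = C1 - sqrt(2)*a^4/8 + sqrt(2)*a^3/6 - sqrt(2)*a/2


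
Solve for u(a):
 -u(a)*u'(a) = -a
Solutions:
 u(a) = -sqrt(C1 + a^2)
 u(a) = sqrt(C1 + a^2)


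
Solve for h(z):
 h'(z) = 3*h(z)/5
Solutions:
 h(z) = C1*exp(3*z/5)


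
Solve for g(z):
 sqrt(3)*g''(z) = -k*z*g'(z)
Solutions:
 g(z) = Piecewise((-sqrt(2)*3^(1/4)*sqrt(pi)*C1*erf(sqrt(2)*3^(3/4)*sqrt(k)*z/6)/(2*sqrt(k)) - C2, (k > 0) | (k < 0)), (-C1*z - C2, True))


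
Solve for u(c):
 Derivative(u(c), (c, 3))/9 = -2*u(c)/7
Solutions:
 u(c) = C3*exp(c*(-18^(1/3)*7^(2/3) + 3*2^(1/3)*21^(2/3))/28)*sin(3*2^(1/3)*3^(1/6)*7^(2/3)*c/14) + C4*exp(c*(-18^(1/3)*7^(2/3) + 3*2^(1/3)*21^(2/3))/28)*cos(3*2^(1/3)*3^(1/6)*7^(2/3)*c/14) + C5*exp(-c*(18^(1/3)*7^(2/3) + 3*2^(1/3)*21^(2/3))/28) + (C1*sin(3*2^(1/3)*3^(1/6)*7^(2/3)*c/14) + C2*cos(3*2^(1/3)*3^(1/6)*7^(2/3)*c/14))*exp(18^(1/3)*7^(2/3)*c/14)


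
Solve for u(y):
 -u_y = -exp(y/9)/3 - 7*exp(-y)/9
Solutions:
 u(y) = C1 + 3*exp(y/9) - 7*exp(-y)/9


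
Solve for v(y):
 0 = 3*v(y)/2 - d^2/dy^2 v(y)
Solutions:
 v(y) = C1*exp(-sqrt(6)*y/2) + C2*exp(sqrt(6)*y/2)


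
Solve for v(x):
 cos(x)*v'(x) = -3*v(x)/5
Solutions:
 v(x) = C1*(sin(x) - 1)^(3/10)/(sin(x) + 1)^(3/10)


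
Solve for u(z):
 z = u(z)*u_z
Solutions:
 u(z) = -sqrt(C1 + z^2)
 u(z) = sqrt(C1 + z^2)


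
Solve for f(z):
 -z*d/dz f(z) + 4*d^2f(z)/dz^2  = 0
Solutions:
 f(z) = C1 + C2*erfi(sqrt(2)*z/4)


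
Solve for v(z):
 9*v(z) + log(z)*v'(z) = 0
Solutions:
 v(z) = C1*exp(-9*li(z))


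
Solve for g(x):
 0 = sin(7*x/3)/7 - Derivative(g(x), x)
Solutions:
 g(x) = C1 - 3*cos(7*x/3)/49


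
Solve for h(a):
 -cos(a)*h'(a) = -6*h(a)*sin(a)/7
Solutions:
 h(a) = C1/cos(a)^(6/7)


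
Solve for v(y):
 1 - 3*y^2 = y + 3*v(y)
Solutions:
 v(y) = -y^2 - y/3 + 1/3


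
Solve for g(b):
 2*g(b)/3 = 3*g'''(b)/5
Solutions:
 g(b) = C3*exp(30^(1/3)*b/3) + (C1*sin(10^(1/3)*3^(5/6)*b/6) + C2*cos(10^(1/3)*3^(5/6)*b/6))*exp(-30^(1/3)*b/6)


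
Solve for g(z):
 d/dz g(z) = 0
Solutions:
 g(z) = C1


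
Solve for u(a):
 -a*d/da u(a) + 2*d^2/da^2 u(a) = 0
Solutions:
 u(a) = C1 + C2*erfi(a/2)


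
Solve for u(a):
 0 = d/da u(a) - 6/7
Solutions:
 u(a) = C1 + 6*a/7


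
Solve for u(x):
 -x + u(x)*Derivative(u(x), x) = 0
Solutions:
 u(x) = -sqrt(C1 + x^2)
 u(x) = sqrt(C1 + x^2)


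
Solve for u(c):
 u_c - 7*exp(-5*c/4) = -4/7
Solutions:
 u(c) = C1 - 4*c/7 - 28*exp(-5*c/4)/5


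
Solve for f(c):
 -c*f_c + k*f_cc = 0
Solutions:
 f(c) = C1 + C2*erf(sqrt(2)*c*sqrt(-1/k)/2)/sqrt(-1/k)


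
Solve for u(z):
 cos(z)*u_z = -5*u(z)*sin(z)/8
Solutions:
 u(z) = C1*cos(z)^(5/8)


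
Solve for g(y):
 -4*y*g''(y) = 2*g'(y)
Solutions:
 g(y) = C1 + C2*sqrt(y)


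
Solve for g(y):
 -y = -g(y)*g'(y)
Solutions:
 g(y) = -sqrt(C1 + y^2)
 g(y) = sqrt(C1 + y^2)


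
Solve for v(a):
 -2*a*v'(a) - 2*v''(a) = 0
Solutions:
 v(a) = C1 + C2*erf(sqrt(2)*a/2)


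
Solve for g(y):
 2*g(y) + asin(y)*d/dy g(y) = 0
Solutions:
 g(y) = C1*exp(-2*Integral(1/asin(y), y))


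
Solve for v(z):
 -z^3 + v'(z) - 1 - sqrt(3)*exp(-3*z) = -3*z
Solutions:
 v(z) = C1 + z^4/4 - 3*z^2/2 + z - sqrt(3)*exp(-3*z)/3


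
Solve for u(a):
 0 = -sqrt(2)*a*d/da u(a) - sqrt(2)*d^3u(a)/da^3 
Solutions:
 u(a) = C1 + Integral(C2*airyai(-a) + C3*airybi(-a), a)


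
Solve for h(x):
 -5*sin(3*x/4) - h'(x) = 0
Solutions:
 h(x) = C1 + 20*cos(3*x/4)/3


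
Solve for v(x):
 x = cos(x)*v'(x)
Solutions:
 v(x) = C1 + Integral(x/cos(x), x)


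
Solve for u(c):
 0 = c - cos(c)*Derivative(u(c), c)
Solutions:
 u(c) = C1 + Integral(c/cos(c), c)


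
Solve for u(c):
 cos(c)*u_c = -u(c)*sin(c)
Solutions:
 u(c) = C1*cos(c)


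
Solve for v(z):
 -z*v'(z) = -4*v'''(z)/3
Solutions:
 v(z) = C1 + Integral(C2*airyai(6^(1/3)*z/2) + C3*airybi(6^(1/3)*z/2), z)


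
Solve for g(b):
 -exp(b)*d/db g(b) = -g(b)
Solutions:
 g(b) = C1*exp(-exp(-b))


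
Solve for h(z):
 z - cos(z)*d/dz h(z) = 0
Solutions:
 h(z) = C1 + Integral(z/cos(z), z)


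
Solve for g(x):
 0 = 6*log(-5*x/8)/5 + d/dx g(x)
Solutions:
 g(x) = C1 - 6*x*log(-x)/5 + 6*x*(-log(5) + 1 + 3*log(2))/5


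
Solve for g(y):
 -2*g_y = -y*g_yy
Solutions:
 g(y) = C1 + C2*y^3


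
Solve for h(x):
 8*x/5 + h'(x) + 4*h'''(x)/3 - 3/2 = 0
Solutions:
 h(x) = C1 + C2*sin(sqrt(3)*x/2) + C3*cos(sqrt(3)*x/2) - 4*x^2/5 + 3*x/2


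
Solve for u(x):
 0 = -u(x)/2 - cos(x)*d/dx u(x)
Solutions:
 u(x) = C1*(sin(x) - 1)^(1/4)/(sin(x) + 1)^(1/4)


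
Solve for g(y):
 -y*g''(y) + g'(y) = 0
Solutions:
 g(y) = C1 + C2*y^2


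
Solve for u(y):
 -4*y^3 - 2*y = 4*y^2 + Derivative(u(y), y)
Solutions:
 u(y) = C1 - y^4 - 4*y^3/3 - y^2


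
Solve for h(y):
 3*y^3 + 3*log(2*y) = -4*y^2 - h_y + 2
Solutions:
 h(y) = C1 - 3*y^4/4 - 4*y^3/3 - 3*y*log(y) - 3*y*log(2) + 5*y


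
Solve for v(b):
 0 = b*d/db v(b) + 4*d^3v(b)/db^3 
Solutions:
 v(b) = C1 + Integral(C2*airyai(-2^(1/3)*b/2) + C3*airybi(-2^(1/3)*b/2), b)


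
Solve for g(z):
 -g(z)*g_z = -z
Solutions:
 g(z) = -sqrt(C1 + z^2)
 g(z) = sqrt(C1 + z^2)


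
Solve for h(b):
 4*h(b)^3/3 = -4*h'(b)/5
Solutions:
 h(b) = -sqrt(6)*sqrt(-1/(C1 - 5*b))/2
 h(b) = sqrt(6)*sqrt(-1/(C1 - 5*b))/2


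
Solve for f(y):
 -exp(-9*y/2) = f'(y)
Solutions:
 f(y) = C1 + 2*exp(-9*y/2)/9


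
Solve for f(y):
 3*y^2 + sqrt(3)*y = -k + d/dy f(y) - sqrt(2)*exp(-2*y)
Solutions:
 f(y) = C1 + k*y + y^3 + sqrt(3)*y^2/2 - sqrt(2)*exp(-2*y)/2


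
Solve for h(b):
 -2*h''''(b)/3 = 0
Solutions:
 h(b) = C1 + C2*b + C3*b^2 + C4*b^3


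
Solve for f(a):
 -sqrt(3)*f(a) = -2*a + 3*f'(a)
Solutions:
 f(a) = C1*exp(-sqrt(3)*a/3) + 2*sqrt(3)*a/3 - 2


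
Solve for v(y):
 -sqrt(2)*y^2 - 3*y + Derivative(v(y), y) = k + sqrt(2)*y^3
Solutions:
 v(y) = C1 + k*y + sqrt(2)*y^4/4 + sqrt(2)*y^3/3 + 3*y^2/2


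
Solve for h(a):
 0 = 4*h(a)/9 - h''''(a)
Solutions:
 h(a) = C1*exp(-sqrt(6)*a/3) + C2*exp(sqrt(6)*a/3) + C3*sin(sqrt(6)*a/3) + C4*cos(sqrt(6)*a/3)


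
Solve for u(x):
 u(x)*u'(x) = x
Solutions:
 u(x) = -sqrt(C1 + x^2)
 u(x) = sqrt(C1 + x^2)


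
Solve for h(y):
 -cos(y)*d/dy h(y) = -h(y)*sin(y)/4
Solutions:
 h(y) = C1/cos(y)^(1/4)


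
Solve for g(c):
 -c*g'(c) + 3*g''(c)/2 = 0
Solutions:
 g(c) = C1 + C2*erfi(sqrt(3)*c/3)


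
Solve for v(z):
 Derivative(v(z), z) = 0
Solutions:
 v(z) = C1


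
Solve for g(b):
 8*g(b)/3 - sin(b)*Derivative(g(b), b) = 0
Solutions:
 g(b) = C1*(cos(b) - 1)^(4/3)/(cos(b) + 1)^(4/3)


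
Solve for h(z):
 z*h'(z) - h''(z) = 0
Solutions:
 h(z) = C1 + C2*erfi(sqrt(2)*z/2)


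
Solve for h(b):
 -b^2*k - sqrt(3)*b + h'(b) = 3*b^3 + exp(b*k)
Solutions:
 h(b) = C1 + 3*b^4/4 + b^3*k/3 + sqrt(3)*b^2/2 + exp(b*k)/k


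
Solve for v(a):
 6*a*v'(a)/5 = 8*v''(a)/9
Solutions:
 v(a) = C1 + C2*erfi(3*sqrt(30)*a/20)


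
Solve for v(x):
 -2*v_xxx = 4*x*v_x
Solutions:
 v(x) = C1 + Integral(C2*airyai(-2^(1/3)*x) + C3*airybi(-2^(1/3)*x), x)


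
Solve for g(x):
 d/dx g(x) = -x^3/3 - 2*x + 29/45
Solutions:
 g(x) = C1 - x^4/12 - x^2 + 29*x/45


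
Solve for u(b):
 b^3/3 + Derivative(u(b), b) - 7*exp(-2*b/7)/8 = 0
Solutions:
 u(b) = C1 - b^4/12 - 49*exp(-2*b/7)/16


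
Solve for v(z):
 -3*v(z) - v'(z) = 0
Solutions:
 v(z) = C1*exp(-3*z)


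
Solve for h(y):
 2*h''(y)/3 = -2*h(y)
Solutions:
 h(y) = C1*sin(sqrt(3)*y) + C2*cos(sqrt(3)*y)


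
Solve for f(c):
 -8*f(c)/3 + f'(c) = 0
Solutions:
 f(c) = C1*exp(8*c/3)


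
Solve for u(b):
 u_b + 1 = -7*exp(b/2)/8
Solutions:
 u(b) = C1 - b - 7*exp(b/2)/4


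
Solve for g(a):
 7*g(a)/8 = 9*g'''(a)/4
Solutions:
 g(a) = C3*exp(84^(1/3)*a/6) + (C1*sin(28^(1/3)*3^(5/6)*a/12) + C2*cos(28^(1/3)*3^(5/6)*a/12))*exp(-84^(1/3)*a/12)


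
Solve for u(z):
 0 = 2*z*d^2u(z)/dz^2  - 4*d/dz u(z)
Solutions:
 u(z) = C1 + C2*z^3


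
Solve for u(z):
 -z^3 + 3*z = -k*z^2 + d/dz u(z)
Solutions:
 u(z) = C1 + k*z^3/3 - z^4/4 + 3*z^2/2


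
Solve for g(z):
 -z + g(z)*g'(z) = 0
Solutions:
 g(z) = -sqrt(C1 + z^2)
 g(z) = sqrt(C1 + z^2)


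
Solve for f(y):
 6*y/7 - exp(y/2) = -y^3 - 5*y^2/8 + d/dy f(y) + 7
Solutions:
 f(y) = C1 + y^4/4 + 5*y^3/24 + 3*y^2/7 - 7*y - 2*exp(y/2)


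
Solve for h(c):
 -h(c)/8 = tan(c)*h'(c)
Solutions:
 h(c) = C1/sin(c)^(1/8)


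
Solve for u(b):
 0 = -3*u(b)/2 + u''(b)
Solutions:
 u(b) = C1*exp(-sqrt(6)*b/2) + C2*exp(sqrt(6)*b/2)


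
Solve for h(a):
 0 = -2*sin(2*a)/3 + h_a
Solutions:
 h(a) = C1 - cos(2*a)/3


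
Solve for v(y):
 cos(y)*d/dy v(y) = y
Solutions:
 v(y) = C1 + Integral(y/cos(y), y)


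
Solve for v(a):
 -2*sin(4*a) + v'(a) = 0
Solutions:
 v(a) = C1 - cos(4*a)/2


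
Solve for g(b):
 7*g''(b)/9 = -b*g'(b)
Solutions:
 g(b) = C1 + C2*erf(3*sqrt(14)*b/14)


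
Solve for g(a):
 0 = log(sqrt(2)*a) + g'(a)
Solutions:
 g(a) = C1 - a*log(a) - a*log(2)/2 + a


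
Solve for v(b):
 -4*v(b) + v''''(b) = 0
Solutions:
 v(b) = C1*exp(-sqrt(2)*b) + C2*exp(sqrt(2)*b) + C3*sin(sqrt(2)*b) + C4*cos(sqrt(2)*b)


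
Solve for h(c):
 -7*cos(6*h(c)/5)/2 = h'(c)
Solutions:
 7*c/2 - 5*log(sin(6*h(c)/5) - 1)/12 + 5*log(sin(6*h(c)/5) + 1)/12 = C1


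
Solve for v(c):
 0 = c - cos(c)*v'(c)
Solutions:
 v(c) = C1 + Integral(c/cos(c), c)


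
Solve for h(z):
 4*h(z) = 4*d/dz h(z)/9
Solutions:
 h(z) = C1*exp(9*z)


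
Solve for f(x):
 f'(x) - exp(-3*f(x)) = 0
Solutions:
 f(x) = log(C1 + 3*x)/3
 f(x) = log((-3^(1/3) - 3^(5/6)*I)*(C1 + x)^(1/3)/2)
 f(x) = log((-3^(1/3) + 3^(5/6)*I)*(C1 + x)^(1/3)/2)


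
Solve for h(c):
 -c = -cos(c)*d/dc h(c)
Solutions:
 h(c) = C1 + Integral(c/cos(c), c)


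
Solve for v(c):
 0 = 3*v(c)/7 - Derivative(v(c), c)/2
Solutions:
 v(c) = C1*exp(6*c/7)


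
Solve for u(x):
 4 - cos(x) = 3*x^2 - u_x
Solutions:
 u(x) = C1 + x^3 - 4*x + sin(x)


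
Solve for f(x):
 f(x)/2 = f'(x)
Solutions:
 f(x) = C1*exp(x/2)


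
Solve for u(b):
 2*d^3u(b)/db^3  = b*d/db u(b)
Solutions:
 u(b) = C1 + Integral(C2*airyai(2^(2/3)*b/2) + C3*airybi(2^(2/3)*b/2), b)


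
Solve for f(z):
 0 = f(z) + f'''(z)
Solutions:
 f(z) = C3*exp(-z) + (C1*sin(sqrt(3)*z/2) + C2*cos(sqrt(3)*z/2))*exp(z/2)


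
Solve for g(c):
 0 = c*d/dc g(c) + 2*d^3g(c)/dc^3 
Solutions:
 g(c) = C1 + Integral(C2*airyai(-2^(2/3)*c/2) + C3*airybi(-2^(2/3)*c/2), c)


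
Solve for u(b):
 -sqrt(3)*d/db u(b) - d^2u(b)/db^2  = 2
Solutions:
 u(b) = C1 + C2*exp(-sqrt(3)*b) - 2*sqrt(3)*b/3


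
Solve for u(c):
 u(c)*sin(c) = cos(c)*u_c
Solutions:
 u(c) = C1/cos(c)


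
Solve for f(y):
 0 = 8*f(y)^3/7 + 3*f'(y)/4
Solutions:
 f(y) = -sqrt(42)*sqrt(-1/(C1 - 32*y))/2
 f(y) = sqrt(42)*sqrt(-1/(C1 - 32*y))/2


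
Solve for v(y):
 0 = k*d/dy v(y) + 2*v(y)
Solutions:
 v(y) = C1*exp(-2*y/k)


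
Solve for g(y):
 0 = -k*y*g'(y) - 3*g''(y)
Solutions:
 g(y) = Piecewise((-sqrt(6)*sqrt(pi)*C1*erf(sqrt(6)*sqrt(k)*y/6)/(2*sqrt(k)) - C2, (k > 0) | (k < 0)), (-C1*y - C2, True))


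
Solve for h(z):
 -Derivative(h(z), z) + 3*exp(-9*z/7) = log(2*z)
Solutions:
 h(z) = C1 - z*log(z) + z*(1 - log(2)) - 7*exp(-9*z/7)/3


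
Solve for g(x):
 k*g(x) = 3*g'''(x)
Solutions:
 g(x) = C1*exp(3^(2/3)*k^(1/3)*x/3) + C2*exp(k^(1/3)*x*(-3^(2/3) + 3*3^(1/6)*I)/6) + C3*exp(-k^(1/3)*x*(3^(2/3) + 3*3^(1/6)*I)/6)


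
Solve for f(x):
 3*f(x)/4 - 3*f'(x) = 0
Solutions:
 f(x) = C1*exp(x/4)


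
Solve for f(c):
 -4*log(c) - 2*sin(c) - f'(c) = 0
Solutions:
 f(c) = C1 - 4*c*log(c) + 4*c + 2*cos(c)


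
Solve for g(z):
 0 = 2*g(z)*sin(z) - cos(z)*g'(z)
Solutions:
 g(z) = C1/cos(z)^2


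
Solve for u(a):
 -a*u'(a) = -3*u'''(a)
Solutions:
 u(a) = C1 + Integral(C2*airyai(3^(2/3)*a/3) + C3*airybi(3^(2/3)*a/3), a)


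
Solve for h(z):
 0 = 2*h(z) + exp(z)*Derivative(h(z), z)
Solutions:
 h(z) = C1*exp(2*exp(-z))


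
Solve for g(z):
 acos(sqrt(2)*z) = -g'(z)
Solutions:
 g(z) = C1 - z*acos(sqrt(2)*z) + sqrt(2)*sqrt(1 - 2*z^2)/2


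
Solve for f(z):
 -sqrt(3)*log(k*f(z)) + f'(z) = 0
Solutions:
 li(k*f(z))/k = C1 + sqrt(3)*z


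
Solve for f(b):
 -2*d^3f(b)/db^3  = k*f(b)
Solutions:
 f(b) = C1*exp(2^(2/3)*b*(-k)^(1/3)/2) + C2*exp(2^(2/3)*b*(-k)^(1/3)*(-1 + sqrt(3)*I)/4) + C3*exp(-2^(2/3)*b*(-k)^(1/3)*(1 + sqrt(3)*I)/4)


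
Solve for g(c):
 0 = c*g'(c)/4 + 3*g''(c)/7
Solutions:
 g(c) = C1 + C2*erf(sqrt(42)*c/12)


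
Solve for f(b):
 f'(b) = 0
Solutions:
 f(b) = C1


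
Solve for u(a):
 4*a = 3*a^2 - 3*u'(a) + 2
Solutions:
 u(a) = C1 + a^3/3 - 2*a^2/3 + 2*a/3


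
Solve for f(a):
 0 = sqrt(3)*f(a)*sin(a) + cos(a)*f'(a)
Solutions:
 f(a) = C1*cos(a)^(sqrt(3))


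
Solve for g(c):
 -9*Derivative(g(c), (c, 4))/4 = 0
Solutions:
 g(c) = C1 + C2*c + C3*c^2 + C4*c^3


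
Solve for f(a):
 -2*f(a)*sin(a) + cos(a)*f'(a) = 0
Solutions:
 f(a) = C1/cos(a)^2


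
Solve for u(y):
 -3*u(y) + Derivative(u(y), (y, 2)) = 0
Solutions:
 u(y) = C1*exp(-sqrt(3)*y) + C2*exp(sqrt(3)*y)


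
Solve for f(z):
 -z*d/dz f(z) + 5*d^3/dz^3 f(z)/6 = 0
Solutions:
 f(z) = C1 + Integral(C2*airyai(5^(2/3)*6^(1/3)*z/5) + C3*airybi(5^(2/3)*6^(1/3)*z/5), z)


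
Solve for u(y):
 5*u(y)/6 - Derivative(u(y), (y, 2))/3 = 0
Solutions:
 u(y) = C1*exp(-sqrt(10)*y/2) + C2*exp(sqrt(10)*y/2)


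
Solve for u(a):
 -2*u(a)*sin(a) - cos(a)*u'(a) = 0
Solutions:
 u(a) = C1*cos(a)^2


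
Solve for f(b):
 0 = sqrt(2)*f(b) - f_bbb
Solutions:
 f(b) = C3*exp(2^(1/6)*b) + (C1*sin(2^(1/6)*sqrt(3)*b/2) + C2*cos(2^(1/6)*sqrt(3)*b/2))*exp(-2^(1/6)*b/2)


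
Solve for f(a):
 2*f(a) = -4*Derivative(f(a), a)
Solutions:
 f(a) = C1*exp(-a/2)


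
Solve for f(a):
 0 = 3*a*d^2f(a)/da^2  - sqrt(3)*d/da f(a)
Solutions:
 f(a) = C1 + C2*a^(sqrt(3)/3 + 1)


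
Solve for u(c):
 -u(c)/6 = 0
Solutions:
 u(c) = 0


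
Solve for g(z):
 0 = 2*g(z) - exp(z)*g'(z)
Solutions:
 g(z) = C1*exp(-2*exp(-z))


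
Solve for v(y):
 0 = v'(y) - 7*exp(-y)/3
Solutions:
 v(y) = C1 - 7*exp(-y)/3


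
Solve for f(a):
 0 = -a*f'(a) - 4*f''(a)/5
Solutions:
 f(a) = C1 + C2*erf(sqrt(10)*a/4)


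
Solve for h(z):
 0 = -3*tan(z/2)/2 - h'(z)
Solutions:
 h(z) = C1 + 3*log(cos(z/2))


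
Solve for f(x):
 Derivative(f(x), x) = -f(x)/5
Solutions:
 f(x) = C1*exp(-x/5)


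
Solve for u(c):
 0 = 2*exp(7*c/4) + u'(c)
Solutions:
 u(c) = C1 - 8*exp(7*c/4)/7


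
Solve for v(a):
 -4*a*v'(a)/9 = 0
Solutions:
 v(a) = C1


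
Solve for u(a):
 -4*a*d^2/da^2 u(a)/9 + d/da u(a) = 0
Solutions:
 u(a) = C1 + C2*a^(13/4)


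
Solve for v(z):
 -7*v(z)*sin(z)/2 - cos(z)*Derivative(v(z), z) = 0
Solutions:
 v(z) = C1*cos(z)^(7/2)


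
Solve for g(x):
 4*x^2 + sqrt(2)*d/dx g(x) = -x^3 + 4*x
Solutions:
 g(x) = C1 - sqrt(2)*x^4/8 - 2*sqrt(2)*x^3/3 + sqrt(2)*x^2


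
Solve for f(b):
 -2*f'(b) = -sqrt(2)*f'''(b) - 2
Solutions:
 f(b) = C1 + C2*exp(-2^(1/4)*b) + C3*exp(2^(1/4)*b) + b


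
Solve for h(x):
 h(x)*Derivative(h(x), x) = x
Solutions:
 h(x) = -sqrt(C1 + x^2)
 h(x) = sqrt(C1 + x^2)


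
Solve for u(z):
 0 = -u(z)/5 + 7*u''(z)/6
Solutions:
 u(z) = C1*exp(-sqrt(210)*z/35) + C2*exp(sqrt(210)*z/35)


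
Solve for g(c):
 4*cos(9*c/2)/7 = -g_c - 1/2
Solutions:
 g(c) = C1 - c/2 - 8*sin(9*c/2)/63


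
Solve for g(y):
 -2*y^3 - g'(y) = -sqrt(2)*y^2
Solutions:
 g(y) = C1 - y^4/2 + sqrt(2)*y^3/3


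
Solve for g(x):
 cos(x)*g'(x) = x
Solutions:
 g(x) = C1 + Integral(x/cos(x), x)


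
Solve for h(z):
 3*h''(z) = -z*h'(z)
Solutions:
 h(z) = C1 + C2*erf(sqrt(6)*z/6)


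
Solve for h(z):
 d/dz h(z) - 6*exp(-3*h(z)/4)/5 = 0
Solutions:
 h(z) = 4*log(C1 + 9*z/10)/3
 h(z) = 4*log((-150^(1/3) - 3^(5/6)*50^(1/3)*I)*(C1 + 6*z)^(1/3)/20)
 h(z) = 4*log((-150^(1/3) + 3^(5/6)*50^(1/3)*I)*(C1 + 6*z)^(1/3)/20)


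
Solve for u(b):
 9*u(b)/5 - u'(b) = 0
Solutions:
 u(b) = C1*exp(9*b/5)


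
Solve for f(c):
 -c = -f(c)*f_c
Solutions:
 f(c) = -sqrt(C1 + c^2)
 f(c) = sqrt(C1 + c^2)


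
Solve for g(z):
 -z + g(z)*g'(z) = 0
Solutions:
 g(z) = -sqrt(C1 + z^2)
 g(z) = sqrt(C1 + z^2)


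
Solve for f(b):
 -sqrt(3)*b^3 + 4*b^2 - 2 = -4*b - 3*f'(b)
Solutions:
 f(b) = C1 + sqrt(3)*b^4/12 - 4*b^3/9 - 2*b^2/3 + 2*b/3


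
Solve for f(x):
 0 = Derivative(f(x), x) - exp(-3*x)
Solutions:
 f(x) = C1 - exp(-3*x)/3


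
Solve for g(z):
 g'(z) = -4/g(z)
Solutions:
 g(z) = -sqrt(C1 - 8*z)
 g(z) = sqrt(C1 - 8*z)


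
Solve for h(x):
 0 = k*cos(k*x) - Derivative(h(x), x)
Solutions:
 h(x) = C1 + sin(k*x)


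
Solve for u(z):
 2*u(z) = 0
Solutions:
 u(z) = 0


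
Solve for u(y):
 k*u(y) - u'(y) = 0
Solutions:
 u(y) = C1*exp(k*y)


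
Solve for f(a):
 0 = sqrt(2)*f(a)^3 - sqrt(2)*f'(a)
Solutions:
 f(a) = -sqrt(2)*sqrt(-1/(C1 + a))/2
 f(a) = sqrt(2)*sqrt(-1/(C1 + a))/2


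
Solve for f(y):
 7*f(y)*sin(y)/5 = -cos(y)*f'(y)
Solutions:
 f(y) = C1*cos(y)^(7/5)


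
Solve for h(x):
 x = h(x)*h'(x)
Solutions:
 h(x) = -sqrt(C1 + x^2)
 h(x) = sqrt(C1 + x^2)


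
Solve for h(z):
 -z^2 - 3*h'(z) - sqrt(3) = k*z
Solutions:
 h(z) = C1 - k*z^2/6 - z^3/9 - sqrt(3)*z/3


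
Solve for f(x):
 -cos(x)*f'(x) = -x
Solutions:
 f(x) = C1 + Integral(x/cos(x), x)


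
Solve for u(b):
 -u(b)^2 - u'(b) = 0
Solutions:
 u(b) = 1/(C1 + b)


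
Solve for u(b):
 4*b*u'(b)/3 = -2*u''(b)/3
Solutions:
 u(b) = C1 + C2*erf(b)


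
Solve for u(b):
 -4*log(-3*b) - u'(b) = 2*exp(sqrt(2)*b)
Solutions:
 u(b) = C1 - 4*b*log(-b) + 4*b*(1 - log(3)) - sqrt(2)*exp(sqrt(2)*b)


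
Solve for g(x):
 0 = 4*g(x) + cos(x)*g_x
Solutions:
 g(x) = C1*(sin(x)^2 - 2*sin(x) + 1)/(sin(x)^2 + 2*sin(x) + 1)


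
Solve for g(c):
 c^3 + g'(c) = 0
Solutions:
 g(c) = C1 - c^4/4


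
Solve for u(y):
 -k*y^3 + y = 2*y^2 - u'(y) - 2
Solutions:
 u(y) = C1 + k*y^4/4 + 2*y^3/3 - y^2/2 - 2*y


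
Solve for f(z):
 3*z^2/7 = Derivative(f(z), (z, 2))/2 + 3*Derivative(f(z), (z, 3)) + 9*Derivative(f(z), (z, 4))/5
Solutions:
 f(z) = C1 + C2*z + C3*exp(z*(-5 + sqrt(15))/6) + C4*exp(-z*(sqrt(15) + 5)/6) + z^4/14 - 12*z^3/7 + 972*z^2/35


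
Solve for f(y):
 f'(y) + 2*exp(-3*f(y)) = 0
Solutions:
 f(y) = log(C1 - 6*y)/3
 f(y) = log((-3^(1/3) - 3^(5/6)*I)*(C1 - 2*y)^(1/3)/2)
 f(y) = log((-3^(1/3) + 3^(5/6)*I)*(C1 - 2*y)^(1/3)/2)


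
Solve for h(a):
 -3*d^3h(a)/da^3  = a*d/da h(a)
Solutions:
 h(a) = C1 + Integral(C2*airyai(-3^(2/3)*a/3) + C3*airybi(-3^(2/3)*a/3), a)


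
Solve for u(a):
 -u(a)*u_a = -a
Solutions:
 u(a) = -sqrt(C1 + a^2)
 u(a) = sqrt(C1 + a^2)


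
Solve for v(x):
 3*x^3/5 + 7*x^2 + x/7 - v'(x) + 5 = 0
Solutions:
 v(x) = C1 + 3*x^4/20 + 7*x^3/3 + x^2/14 + 5*x


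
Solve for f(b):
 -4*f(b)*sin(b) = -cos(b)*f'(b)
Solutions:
 f(b) = C1/cos(b)^4


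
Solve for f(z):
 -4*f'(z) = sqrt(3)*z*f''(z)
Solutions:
 f(z) = C1 + C2*z^(1 - 4*sqrt(3)/3)


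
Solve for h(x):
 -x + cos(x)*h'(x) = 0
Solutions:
 h(x) = C1 + Integral(x/cos(x), x)


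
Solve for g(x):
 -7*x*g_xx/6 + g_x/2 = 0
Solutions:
 g(x) = C1 + C2*x^(10/7)


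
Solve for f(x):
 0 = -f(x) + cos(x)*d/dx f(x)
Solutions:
 f(x) = C1*sqrt(sin(x) + 1)/sqrt(sin(x) - 1)


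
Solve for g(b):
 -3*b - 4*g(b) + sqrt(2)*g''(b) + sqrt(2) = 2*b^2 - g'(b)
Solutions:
 g(b) = C1*exp(sqrt(2)*b*(-1 + sqrt(1 + 16*sqrt(2)))/4) + C2*exp(-sqrt(2)*b*(1 + sqrt(1 + 16*sqrt(2)))/4) - b^2/2 - b - 1/4


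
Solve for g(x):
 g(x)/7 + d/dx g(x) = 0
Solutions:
 g(x) = C1*exp(-x/7)


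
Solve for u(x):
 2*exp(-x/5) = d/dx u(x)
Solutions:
 u(x) = C1 - 10*exp(-x/5)


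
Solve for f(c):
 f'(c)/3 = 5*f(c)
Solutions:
 f(c) = C1*exp(15*c)


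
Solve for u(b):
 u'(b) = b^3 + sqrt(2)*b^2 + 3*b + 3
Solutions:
 u(b) = C1 + b^4/4 + sqrt(2)*b^3/3 + 3*b^2/2 + 3*b


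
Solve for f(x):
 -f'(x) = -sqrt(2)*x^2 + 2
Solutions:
 f(x) = C1 + sqrt(2)*x^3/3 - 2*x


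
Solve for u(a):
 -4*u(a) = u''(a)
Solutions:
 u(a) = C1*sin(2*a) + C2*cos(2*a)


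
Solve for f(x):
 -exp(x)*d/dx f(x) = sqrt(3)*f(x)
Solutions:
 f(x) = C1*exp(sqrt(3)*exp(-x))


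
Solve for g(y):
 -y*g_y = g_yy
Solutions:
 g(y) = C1 + C2*erf(sqrt(2)*y/2)


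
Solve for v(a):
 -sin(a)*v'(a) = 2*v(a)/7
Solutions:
 v(a) = C1*(cos(a) + 1)^(1/7)/(cos(a) - 1)^(1/7)


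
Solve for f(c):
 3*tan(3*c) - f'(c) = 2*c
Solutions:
 f(c) = C1 - c^2 - log(cos(3*c))


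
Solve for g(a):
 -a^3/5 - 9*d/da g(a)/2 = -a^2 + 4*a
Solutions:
 g(a) = C1 - a^4/90 + 2*a^3/27 - 4*a^2/9


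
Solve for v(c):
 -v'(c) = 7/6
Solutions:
 v(c) = C1 - 7*c/6


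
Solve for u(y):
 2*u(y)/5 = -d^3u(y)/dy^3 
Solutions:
 u(y) = C3*exp(-2^(1/3)*5^(2/3)*y/5) + (C1*sin(2^(1/3)*sqrt(3)*5^(2/3)*y/10) + C2*cos(2^(1/3)*sqrt(3)*5^(2/3)*y/10))*exp(2^(1/3)*5^(2/3)*y/10)


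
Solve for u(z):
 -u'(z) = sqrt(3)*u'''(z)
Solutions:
 u(z) = C1 + C2*sin(3^(3/4)*z/3) + C3*cos(3^(3/4)*z/3)


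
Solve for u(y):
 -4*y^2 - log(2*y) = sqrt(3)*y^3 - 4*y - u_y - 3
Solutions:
 u(y) = C1 + sqrt(3)*y^4/4 + 4*y^3/3 - 2*y^2 + y*log(y) - 4*y + y*log(2)


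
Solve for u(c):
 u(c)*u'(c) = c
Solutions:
 u(c) = -sqrt(C1 + c^2)
 u(c) = sqrt(C1 + c^2)


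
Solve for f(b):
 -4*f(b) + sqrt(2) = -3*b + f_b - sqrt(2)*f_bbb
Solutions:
 f(b) = C1*exp(-b*(sqrt(2)/(sqrt(2 - sqrt(2)/108) + sqrt(2))^(1/3) + 6*(sqrt(2 - sqrt(2)/108) + sqrt(2))^(1/3))/12)*sin(b*(-sqrt(6)/(sqrt(2 - sqrt(2)/108) + sqrt(2))^(1/3) + 6*sqrt(3)*(sqrt(2 - sqrt(2)/108) + sqrt(2))^(1/3))/12) + C2*exp(-b*(sqrt(2)/(sqrt(2 - sqrt(2)/108) + sqrt(2))^(1/3) + 6*(sqrt(2 - sqrt(2)/108) + sqrt(2))^(1/3))/12)*cos(b*(-sqrt(6)/(sqrt(2 - sqrt(2)/108) + sqrt(2))^(1/3) + 6*sqrt(3)*(sqrt(2 - sqrt(2)/108) + sqrt(2))^(1/3))/12) + C3*exp(b*(sqrt(2)/(6*(sqrt(2 - sqrt(2)/108) + sqrt(2))^(1/3)) + (sqrt(2 - sqrt(2)/108) + sqrt(2))^(1/3))) + 3*b/4 - 3/16 + sqrt(2)/4


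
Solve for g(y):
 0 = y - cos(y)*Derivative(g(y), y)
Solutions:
 g(y) = C1 + Integral(y/cos(y), y)


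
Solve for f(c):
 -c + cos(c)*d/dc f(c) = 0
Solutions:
 f(c) = C1 + Integral(c/cos(c), c)


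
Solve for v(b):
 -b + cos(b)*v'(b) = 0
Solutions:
 v(b) = C1 + Integral(b/cos(b), b)


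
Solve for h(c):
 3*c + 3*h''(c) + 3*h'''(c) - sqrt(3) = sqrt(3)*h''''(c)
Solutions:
 h(c) = C1 + C2*c + C3*exp(c*(sqrt(3) + sqrt(3 + 4*sqrt(3)))/2) + C4*exp(c*(-sqrt(3 + 4*sqrt(3)) + sqrt(3))/2) - c^3/6 + c^2*(sqrt(3) + 3)/6


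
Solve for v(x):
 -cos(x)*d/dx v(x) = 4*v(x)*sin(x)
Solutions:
 v(x) = C1*cos(x)^4


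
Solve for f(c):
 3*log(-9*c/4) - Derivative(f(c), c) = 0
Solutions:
 f(c) = C1 + 3*c*log(-c) + 3*c*(-2*log(2) - 1 + 2*log(3))


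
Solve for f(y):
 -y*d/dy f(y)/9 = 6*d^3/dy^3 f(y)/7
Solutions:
 f(y) = C1 + Integral(C2*airyai(-2^(2/3)*7^(1/3)*y/6) + C3*airybi(-2^(2/3)*7^(1/3)*y/6), y)


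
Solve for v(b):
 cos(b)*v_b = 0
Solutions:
 v(b) = C1


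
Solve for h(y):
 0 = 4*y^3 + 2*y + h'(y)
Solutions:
 h(y) = C1 - y^4 - y^2


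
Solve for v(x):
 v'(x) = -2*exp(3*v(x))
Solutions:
 v(x) = log((-3^(2/3) - 3*3^(1/6)*I)*(1/(C1 + 2*x))^(1/3)/6)
 v(x) = log((-3^(2/3) + 3*3^(1/6)*I)*(1/(C1 + 2*x))^(1/3)/6)
 v(x) = log(1/(C1 + 6*x))/3


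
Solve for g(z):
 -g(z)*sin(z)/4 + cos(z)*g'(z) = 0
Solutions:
 g(z) = C1/cos(z)^(1/4)


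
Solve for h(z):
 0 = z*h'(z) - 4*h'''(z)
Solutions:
 h(z) = C1 + Integral(C2*airyai(2^(1/3)*z/2) + C3*airybi(2^(1/3)*z/2), z)


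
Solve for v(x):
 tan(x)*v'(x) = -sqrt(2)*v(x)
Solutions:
 v(x) = C1/sin(x)^(sqrt(2))


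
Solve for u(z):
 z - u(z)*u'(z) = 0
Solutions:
 u(z) = -sqrt(C1 + z^2)
 u(z) = sqrt(C1 + z^2)


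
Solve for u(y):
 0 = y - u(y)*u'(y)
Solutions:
 u(y) = -sqrt(C1 + y^2)
 u(y) = sqrt(C1 + y^2)


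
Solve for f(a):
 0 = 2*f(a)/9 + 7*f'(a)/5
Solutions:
 f(a) = C1*exp(-10*a/63)


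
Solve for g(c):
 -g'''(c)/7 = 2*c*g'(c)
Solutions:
 g(c) = C1 + Integral(C2*airyai(-14^(1/3)*c) + C3*airybi(-14^(1/3)*c), c)


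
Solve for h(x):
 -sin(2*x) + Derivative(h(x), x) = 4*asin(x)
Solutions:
 h(x) = C1 + 4*x*asin(x) + 4*sqrt(1 - x^2) - cos(2*x)/2


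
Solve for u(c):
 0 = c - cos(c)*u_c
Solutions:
 u(c) = C1 + Integral(c/cos(c), c)


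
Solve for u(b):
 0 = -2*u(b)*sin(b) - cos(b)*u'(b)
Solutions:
 u(b) = C1*cos(b)^2


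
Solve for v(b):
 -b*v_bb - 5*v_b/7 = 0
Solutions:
 v(b) = C1 + C2*b^(2/7)


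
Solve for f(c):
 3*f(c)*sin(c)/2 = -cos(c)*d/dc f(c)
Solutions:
 f(c) = C1*cos(c)^(3/2)


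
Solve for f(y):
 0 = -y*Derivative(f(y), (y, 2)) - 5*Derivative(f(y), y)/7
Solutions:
 f(y) = C1 + C2*y^(2/7)


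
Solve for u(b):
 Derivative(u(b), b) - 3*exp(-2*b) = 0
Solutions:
 u(b) = C1 - 3*exp(-2*b)/2


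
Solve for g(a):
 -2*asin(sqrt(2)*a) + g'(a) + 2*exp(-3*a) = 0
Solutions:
 g(a) = C1 + 2*a*asin(sqrt(2)*a) + sqrt(2)*sqrt(1 - 2*a^2) + 2*exp(-3*a)/3


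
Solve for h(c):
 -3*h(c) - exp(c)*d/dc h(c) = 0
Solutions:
 h(c) = C1*exp(3*exp(-c))


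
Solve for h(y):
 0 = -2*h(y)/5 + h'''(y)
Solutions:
 h(y) = C3*exp(2^(1/3)*5^(2/3)*y/5) + (C1*sin(2^(1/3)*sqrt(3)*5^(2/3)*y/10) + C2*cos(2^(1/3)*sqrt(3)*5^(2/3)*y/10))*exp(-2^(1/3)*5^(2/3)*y/10)


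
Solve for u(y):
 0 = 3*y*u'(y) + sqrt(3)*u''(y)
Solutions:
 u(y) = C1 + C2*erf(sqrt(2)*3^(1/4)*y/2)


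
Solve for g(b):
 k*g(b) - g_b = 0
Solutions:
 g(b) = C1*exp(b*k)


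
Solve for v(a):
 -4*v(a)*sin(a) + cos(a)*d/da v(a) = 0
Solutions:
 v(a) = C1/cos(a)^4


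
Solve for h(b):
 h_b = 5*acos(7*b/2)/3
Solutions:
 h(b) = C1 + 5*b*acos(7*b/2)/3 - 5*sqrt(4 - 49*b^2)/21


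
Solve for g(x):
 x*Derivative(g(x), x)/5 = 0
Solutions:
 g(x) = C1


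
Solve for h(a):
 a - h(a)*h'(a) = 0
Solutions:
 h(a) = -sqrt(C1 + a^2)
 h(a) = sqrt(C1 + a^2)


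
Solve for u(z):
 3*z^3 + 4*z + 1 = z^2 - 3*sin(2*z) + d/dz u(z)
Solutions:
 u(z) = C1 + 3*z^4/4 - z^3/3 + 2*z^2 + z - 3*cos(2*z)/2


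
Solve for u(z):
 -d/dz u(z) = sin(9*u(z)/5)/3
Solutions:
 z/3 + 5*log(cos(9*u(z)/5) - 1)/18 - 5*log(cos(9*u(z)/5) + 1)/18 = C1


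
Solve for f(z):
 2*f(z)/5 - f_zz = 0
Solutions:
 f(z) = C1*exp(-sqrt(10)*z/5) + C2*exp(sqrt(10)*z/5)


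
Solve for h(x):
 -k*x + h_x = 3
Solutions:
 h(x) = C1 + k*x^2/2 + 3*x


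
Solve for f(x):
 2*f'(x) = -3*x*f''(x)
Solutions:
 f(x) = C1 + C2*x^(1/3)


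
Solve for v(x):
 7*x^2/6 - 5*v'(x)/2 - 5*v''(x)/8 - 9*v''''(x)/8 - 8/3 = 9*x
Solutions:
 v(x) = C1 + C2*exp(-5^(1/3)*x*(-3*(6 + sqrt(2931)/9)^(1/3) + 5^(1/3)/(6 + sqrt(2931)/9)^(1/3))/18)*sin(sqrt(3)*x*(5/(30 + 5*sqrt(2931)/9)^(1/3) + 3*(30 + 5*sqrt(2931)/9)^(1/3))/18) + C3*exp(-5^(1/3)*x*(-3*(6 + sqrt(2931)/9)^(1/3) + 5^(1/3)/(6 + sqrt(2931)/9)^(1/3))/18)*cos(sqrt(3)*x*(5/(30 + 5*sqrt(2931)/9)^(1/3) + 3*(30 + 5*sqrt(2931)/9)^(1/3))/18) + C4*exp(5^(1/3)*x*(-3*(6 + sqrt(2931)/9)^(1/3) + 5^(1/3)/(6 + sqrt(2931)/9)^(1/3))/9) + 7*x^3/45 - 23*x^2/12 - 13*x/120


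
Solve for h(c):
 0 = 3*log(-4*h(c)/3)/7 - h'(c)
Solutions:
 -7*Integral(1/(log(-_y) - log(3) + 2*log(2)), (_y, h(c)))/3 = C1 - c


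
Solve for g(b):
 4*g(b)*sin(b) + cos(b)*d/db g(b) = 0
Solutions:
 g(b) = C1*cos(b)^4


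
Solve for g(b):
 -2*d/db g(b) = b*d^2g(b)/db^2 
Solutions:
 g(b) = C1 + C2/b


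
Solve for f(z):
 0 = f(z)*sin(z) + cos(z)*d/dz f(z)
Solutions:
 f(z) = C1*cos(z)


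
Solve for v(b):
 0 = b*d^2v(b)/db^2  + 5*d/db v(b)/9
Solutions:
 v(b) = C1 + C2*b^(4/9)


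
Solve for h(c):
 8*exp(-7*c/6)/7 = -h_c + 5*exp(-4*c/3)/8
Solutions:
 h(c) = C1 - 15*exp(-4*c/3)/32 + 48*exp(-7*c/6)/49


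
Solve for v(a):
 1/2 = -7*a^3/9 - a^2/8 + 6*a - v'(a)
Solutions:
 v(a) = C1 - 7*a^4/36 - a^3/24 + 3*a^2 - a/2


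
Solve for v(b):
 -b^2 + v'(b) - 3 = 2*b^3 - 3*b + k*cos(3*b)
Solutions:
 v(b) = C1 + b^4/2 + b^3/3 - 3*b^2/2 + 3*b + k*sin(3*b)/3


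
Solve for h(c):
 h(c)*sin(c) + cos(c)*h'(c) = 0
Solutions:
 h(c) = C1*cos(c)


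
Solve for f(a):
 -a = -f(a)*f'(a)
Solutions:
 f(a) = -sqrt(C1 + a^2)
 f(a) = sqrt(C1 + a^2)


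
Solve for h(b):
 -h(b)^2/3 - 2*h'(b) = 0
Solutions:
 h(b) = 6/(C1 + b)


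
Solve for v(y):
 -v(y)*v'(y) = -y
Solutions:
 v(y) = -sqrt(C1 + y^2)
 v(y) = sqrt(C1 + y^2)


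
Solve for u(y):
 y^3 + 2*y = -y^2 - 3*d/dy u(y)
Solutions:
 u(y) = C1 - y^4/12 - y^3/9 - y^2/3


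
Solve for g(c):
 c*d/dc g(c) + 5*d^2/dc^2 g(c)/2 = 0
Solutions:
 g(c) = C1 + C2*erf(sqrt(5)*c/5)


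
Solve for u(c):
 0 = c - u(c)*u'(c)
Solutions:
 u(c) = -sqrt(C1 + c^2)
 u(c) = sqrt(C1 + c^2)


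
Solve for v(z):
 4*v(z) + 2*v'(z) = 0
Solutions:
 v(z) = C1*exp(-2*z)


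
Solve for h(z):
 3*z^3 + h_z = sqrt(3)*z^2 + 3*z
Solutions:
 h(z) = C1 - 3*z^4/4 + sqrt(3)*z^3/3 + 3*z^2/2


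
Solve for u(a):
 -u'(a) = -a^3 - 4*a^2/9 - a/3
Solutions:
 u(a) = C1 + a^4/4 + 4*a^3/27 + a^2/6


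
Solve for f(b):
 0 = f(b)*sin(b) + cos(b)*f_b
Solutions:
 f(b) = C1*cos(b)


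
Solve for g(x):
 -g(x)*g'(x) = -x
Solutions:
 g(x) = -sqrt(C1 + x^2)
 g(x) = sqrt(C1 + x^2)


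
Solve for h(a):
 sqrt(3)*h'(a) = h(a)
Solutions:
 h(a) = C1*exp(sqrt(3)*a/3)


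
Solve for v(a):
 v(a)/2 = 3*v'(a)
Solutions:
 v(a) = C1*exp(a/6)


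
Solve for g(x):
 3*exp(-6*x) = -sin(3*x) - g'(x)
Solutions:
 g(x) = C1 + cos(3*x)/3 + exp(-6*x)/2


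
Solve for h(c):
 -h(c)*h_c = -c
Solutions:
 h(c) = -sqrt(C1 + c^2)
 h(c) = sqrt(C1 + c^2)


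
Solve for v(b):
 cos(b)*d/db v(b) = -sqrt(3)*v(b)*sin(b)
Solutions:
 v(b) = C1*cos(b)^(sqrt(3))


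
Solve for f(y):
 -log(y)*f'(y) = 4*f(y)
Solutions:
 f(y) = C1*exp(-4*li(y))


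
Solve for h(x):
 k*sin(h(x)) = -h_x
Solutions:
 h(x) = -acos((-C1 - exp(2*k*x))/(C1 - exp(2*k*x))) + 2*pi
 h(x) = acos((-C1 - exp(2*k*x))/(C1 - exp(2*k*x)))


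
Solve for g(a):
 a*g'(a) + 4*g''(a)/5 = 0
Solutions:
 g(a) = C1 + C2*erf(sqrt(10)*a/4)


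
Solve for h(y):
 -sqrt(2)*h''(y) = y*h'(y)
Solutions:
 h(y) = C1 + C2*erf(2^(1/4)*y/2)


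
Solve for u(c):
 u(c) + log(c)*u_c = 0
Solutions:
 u(c) = C1*exp(-li(c))


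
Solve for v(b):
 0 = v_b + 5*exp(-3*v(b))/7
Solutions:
 v(b) = log(C1 - 15*b/7)/3
 v(b) = log((-1 - sqrt(3)*I)*(C1 - 15*b/7)^(1/3)/2)
 v(b) = log((-1 + sqrt(3)*I)*(C1 - 15*b/7)^(1/3)/2)


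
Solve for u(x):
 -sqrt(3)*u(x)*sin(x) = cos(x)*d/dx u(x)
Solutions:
 u(x) = C1*cos(x)^(sqrt(3))


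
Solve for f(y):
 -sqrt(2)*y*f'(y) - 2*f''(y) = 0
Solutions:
 f(y) = C1 + C2*erf(2^(1/4)*y/2)


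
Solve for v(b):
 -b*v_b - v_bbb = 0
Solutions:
 v(b) = C1 + Integral(C2*airyai(-b) + C3*airybi(-b), b)


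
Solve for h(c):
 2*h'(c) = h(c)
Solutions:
 h(c) = C1*exp(c/2)


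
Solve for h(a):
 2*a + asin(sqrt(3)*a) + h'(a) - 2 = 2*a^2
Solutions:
 h(a) = C1 + 2*a^3/3 - a^2 - a*asin(sqrt(3)*a) + 2*a - sqrt(3)*sqrt(1 - 3*a^2)/3


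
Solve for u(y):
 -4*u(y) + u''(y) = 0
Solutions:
 u(y) = C1*exp(-2*y) + C2*exp(2*y)


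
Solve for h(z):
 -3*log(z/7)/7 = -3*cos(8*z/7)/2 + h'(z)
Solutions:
 h(z) = C1 - 3*z*log(z)/7 + 3*z/7 + 3*z*log(7)/7 + 21*sin(8*z/7)/16


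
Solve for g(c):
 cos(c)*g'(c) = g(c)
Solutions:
 g(c) = C1*sqrt(sin(c) + 1)/sqrt(sin(c) - 1)


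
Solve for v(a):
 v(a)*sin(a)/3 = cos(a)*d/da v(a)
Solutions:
 v(a) = C1/cos(a)^(1/3)


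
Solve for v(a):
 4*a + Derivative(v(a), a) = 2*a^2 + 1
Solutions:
 v(a) = C1 + 2*a^3/3 - 2*a^2 + a


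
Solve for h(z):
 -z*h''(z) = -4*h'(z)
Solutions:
 h(z) = C1 + C2*z^5


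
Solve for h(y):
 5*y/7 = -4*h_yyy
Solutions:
 h(y) = C1 + C2*y + C3*y^2 - 5*y^4/672


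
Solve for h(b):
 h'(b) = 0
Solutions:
 h(b) = C1


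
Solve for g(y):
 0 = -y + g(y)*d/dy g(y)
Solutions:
 g(y) = -sqrt(C1 + y^2)
 g(y) = sqrt(C1 + y^2)


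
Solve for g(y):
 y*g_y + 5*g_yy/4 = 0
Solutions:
 g(y) = C1 + C2*erf(sqrt(10)*y/5)


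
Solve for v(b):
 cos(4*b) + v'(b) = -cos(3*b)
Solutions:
 v(b) = C1 - sin(3*b)/3 - sin(4*b)/4


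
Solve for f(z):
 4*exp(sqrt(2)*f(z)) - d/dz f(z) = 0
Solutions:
 f(z) = sqrt(2)*(2*log(-1/(C1 + 4*z)) - log(2))/4


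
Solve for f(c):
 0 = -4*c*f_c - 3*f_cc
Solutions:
 f(c) = C1 + C2*erf(sqrt(6)*c/3)


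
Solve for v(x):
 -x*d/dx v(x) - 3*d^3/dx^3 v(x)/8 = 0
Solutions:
 v(x) = C1 + Integral(C2*airyai(-2*3^(2/3)*x/3) + C3*airybi(-2*3^(2/3)*x/3), x)


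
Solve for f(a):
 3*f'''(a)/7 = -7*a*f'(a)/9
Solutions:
 f(a) = C1 + Integral(C2*airyai(-7^(2/3)*a/3) + C3*airybi(-7^(2/3)*a/3), a)


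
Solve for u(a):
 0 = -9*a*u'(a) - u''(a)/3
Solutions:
 u(a) = C1 + C2*erf(3*sqrt(6)*a/2)


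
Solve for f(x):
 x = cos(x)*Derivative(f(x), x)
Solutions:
 f(x) = C1 + Integral(x/cos(x), x)


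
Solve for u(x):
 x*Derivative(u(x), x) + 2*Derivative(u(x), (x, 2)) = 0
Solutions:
 u(x) = C1 + C2*erf(x/2)


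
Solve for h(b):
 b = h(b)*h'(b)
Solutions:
 h(b) = -sqrt(C1 + b^2)
 h(b) = sqrt(C1 + b^2)


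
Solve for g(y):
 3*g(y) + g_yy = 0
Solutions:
 g(y) = C1*sin(sqrt(3)*y) + C2*cos(sqrt(3)*y)


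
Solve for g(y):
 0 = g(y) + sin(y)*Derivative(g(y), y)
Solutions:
 g(y) = C1*sqrt(cos(y) + 1)/sqrt(cos(y) - 1)


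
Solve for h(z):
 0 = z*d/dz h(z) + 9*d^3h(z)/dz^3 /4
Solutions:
 h(z) = C1 + Integral(C2*airyai(-2^(2/3)*3^(1/3)*z/3) + C3*airybi(-2^(2/3)*3^(1/3)*z/3), z)


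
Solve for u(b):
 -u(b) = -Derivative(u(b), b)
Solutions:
 u(b) = C1*exp(b)


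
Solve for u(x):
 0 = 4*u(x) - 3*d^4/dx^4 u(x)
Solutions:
 u(x) = C1*exp(-sqrt(2)*3^(3/4)*x/3) + C2*exp(sqrt(2)*3^(3/4)*x/3) + C3*sin(sqrt(2)*3^(3/4)*x/3) + C4*cos(sqrt(2)*3^(3/4)*x/3)


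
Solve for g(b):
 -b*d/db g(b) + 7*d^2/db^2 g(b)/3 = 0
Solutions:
 g(b) = C1 + C2*erfi(sqrt(42)*b/14)


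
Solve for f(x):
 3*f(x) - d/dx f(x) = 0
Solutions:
 f(x) = C1*exp(3*x)


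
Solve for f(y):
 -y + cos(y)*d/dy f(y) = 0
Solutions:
 f(y) = C1 + Integral(y/cos(y), y)


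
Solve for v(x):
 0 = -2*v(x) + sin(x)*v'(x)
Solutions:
 v(x) = C1*(cos(x) - 1)/(cos(x) + 1)


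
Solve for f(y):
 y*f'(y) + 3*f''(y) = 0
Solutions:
 f(y) = C1 + C2*erf(sqrt(6)*y/6)


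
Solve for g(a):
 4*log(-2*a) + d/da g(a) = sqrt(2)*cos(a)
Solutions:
 g(a) = C1 - 4*a*log(-a) - 4*a*log(2) + 4*a + sqrt(2)*sin(a)


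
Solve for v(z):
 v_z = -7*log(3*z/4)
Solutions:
 v(z) = C1 - 7*z*log(z) + z*log(16384/2187) + 7*z


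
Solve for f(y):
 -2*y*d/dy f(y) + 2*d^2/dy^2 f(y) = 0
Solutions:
 f(y) = C1 + C2*erfi(sqrt(2)*y/2)


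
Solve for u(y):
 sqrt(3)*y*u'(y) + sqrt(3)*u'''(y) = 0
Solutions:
 u(y) = C1 + Integral(C2*airyai(-y) + C3*airybi(-y), y)


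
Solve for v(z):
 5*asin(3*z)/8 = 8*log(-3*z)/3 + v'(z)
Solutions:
 v(z) = C1 - 8*z*log(-z)/3 + 5*z*asin(3*z)/8 - 8*z*log(3)/3 + 8*z/3 + 5*sqrt(1 - 9*z^2)/24
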